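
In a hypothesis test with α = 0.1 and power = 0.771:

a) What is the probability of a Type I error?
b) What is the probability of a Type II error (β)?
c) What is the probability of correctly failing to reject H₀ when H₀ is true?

Answer: a) 0.1, b) 0.229, c) 0.9

Derivation:
a) Type I error probability = α = 0.1
b) Power = P(reject H₀ | H₁ true) = 1 - β = 0.771, so Type II error probability = β = 1 - Power = 0.229
c) P(fail to reject H₀ | H₀ true) = 1 - α = 0.9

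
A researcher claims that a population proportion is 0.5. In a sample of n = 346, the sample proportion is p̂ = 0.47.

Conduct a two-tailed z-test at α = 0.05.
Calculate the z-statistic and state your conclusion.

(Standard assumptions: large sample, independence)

Answer: z = -1.1161, fail to reject H₀

Derivation:
H₀: p = 0.5, H₁: p ≠ 0.5
Standard error: SE = √(p₀(1-p₀)/n) = √(0.5×0.5/346) = 0.026880
z-statistic: z = (p̂ - p₀)/SE = (0.47 - 0.5)/0.026880 = -1.1161
Critical value: z_0.025 = ±1.960
p-value = 0.2644
Decision: fail to reject H₀ at α = 0.05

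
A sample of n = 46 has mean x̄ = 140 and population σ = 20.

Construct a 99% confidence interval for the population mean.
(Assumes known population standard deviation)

Answer: (132.4039, 147.5961)

Derivation:
Confidence level: 99%, α = 0.01
z_0.005 = 2.576
SE = σ/√n = 20/√46 = 2.9488
Margin of error = 2.576 × 2.9488 = 7.5961
CI: x̄ ± margin = 140 ± 7.5961
CI: (132.4039, 147.5961)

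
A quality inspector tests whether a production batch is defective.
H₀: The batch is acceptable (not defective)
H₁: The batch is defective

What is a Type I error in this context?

Type I error: rejecting H₀ when it is actually true (false positive).
Type II error: failing to reject H₀ when H₁ is actually true (false negative).

Answer: Rejecting an acceptable batch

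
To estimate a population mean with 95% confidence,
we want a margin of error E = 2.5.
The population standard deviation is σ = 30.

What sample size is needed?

Answer: n = 554

Derivation:
z_0.025 = 1.960
n = (z×σ/E)² = (1.960×30/2.5)²
n = 553.1904
Round up: n = 554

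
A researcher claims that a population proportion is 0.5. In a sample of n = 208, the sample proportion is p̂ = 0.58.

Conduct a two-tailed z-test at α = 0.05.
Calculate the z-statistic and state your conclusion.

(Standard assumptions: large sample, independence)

H₀: p = 0.5, H₁: p ≠ 0.5
Standard error: SE = √(p₀(1-p₀)/n) = √(0.5×0.5/208) = 0.034669
z-statistic: z = (p̂ - p₀)/SE = (0.58 - 0.5)/0.034669 = 2.3075
Critical value: z_0.025 = ±1.960
p-value = 0.0210
Decision: reject H₀ at α = 0.05

Answer: z = 2.3075, reject H₀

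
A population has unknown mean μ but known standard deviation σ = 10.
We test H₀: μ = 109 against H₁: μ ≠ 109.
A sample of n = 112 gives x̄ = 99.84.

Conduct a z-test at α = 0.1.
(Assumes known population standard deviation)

Answer: z = -9.6941, reject H₀

Derivation:
Standard error: SE = σ/√n = 10/√112 = 0.9449
z-statistic: z = (x̄ - μ₀)/SE = (99.84 - 109)/0.9449 = -9.6941
Critical value: ±1.645
p-value < 0.0001
Decision: reject H₀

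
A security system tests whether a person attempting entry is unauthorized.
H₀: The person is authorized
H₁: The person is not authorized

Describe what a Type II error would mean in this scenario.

Answer: Granting entry to an unauthorized person

Derivation:
Type I error: rejecting H₀ when it is actually true (false positive).
Type II error: failing to reject H₀ when H₁ is actually true (false negative).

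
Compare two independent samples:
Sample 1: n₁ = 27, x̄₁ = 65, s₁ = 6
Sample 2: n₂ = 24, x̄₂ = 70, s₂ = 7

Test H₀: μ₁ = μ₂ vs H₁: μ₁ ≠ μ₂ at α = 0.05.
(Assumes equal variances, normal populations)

Answer: t = -2.7468, reject H₀

Derivation:
Pooled variance: s²_p = [26×6² + 23×7²]/(49) = 42.1020
s_p = 6.4886
SE = s_p×√(1/n₁ + 1/n₂) = 6.4886×√(1/27 + 1/24) = 1.8203
t = (x̄₁ - x̄₂)/SE = (65 - 70)/1.8203 = -2.7468
df = 49, t-critical = ±2.010
Decision: reject H₀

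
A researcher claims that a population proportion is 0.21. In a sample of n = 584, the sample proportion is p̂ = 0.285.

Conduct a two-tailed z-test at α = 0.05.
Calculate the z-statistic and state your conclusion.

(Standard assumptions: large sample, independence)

H₀: p = 0.21, H₁: p ≠ 0.21
Standard error: SE = √(p₀(1-p₀)/n) = √(0.21×0.79/584) = 0.016855
z-statistic: z = (p̂ - p₀)/SE = (0.285 - 0.21)/0.016855 = 4.4497
Critical value: z_0.025 = ±1.960
p-value < 0.0001
Decision: reject H₀ at α = 0.05

Answer: z = 4.4497, reject H₀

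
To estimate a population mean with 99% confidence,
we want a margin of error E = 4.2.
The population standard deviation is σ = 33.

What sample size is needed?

z_0.005 = 2.576
n = (z×σ/E)² = (2.576×33/4.2)²
n = 409.6576
Round up: n = 410

Answer: n = 410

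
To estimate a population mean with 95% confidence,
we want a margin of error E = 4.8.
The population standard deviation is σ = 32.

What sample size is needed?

Answer: n = 171

Derivation:
z_0.025 = 1.960
n = (z×σ/E)² = (1.960×32/4.8)²
n = 170.7378
Round up: n = 171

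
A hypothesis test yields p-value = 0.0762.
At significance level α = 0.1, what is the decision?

Answer: reject H₀

Derivation:
Compare p-value to α:
0.0762 < 0.1
Decision: reject H₀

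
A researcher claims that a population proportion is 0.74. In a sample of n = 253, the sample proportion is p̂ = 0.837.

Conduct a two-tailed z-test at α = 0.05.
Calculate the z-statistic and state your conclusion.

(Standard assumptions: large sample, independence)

Answer: z = 3.5174, reject H₀

Derivation:
H₀: p = 0.74, H₁: p ≠ 0.74
Standard error: SE = √(p₀(1-p₀)/n) = √(0.74×0.26/253) = 0.027577
z-statistic: z = (p̂ - p₀)/SE = (0.837 - 0.74)/0.027577 = 3.5174
Critical value: z_0.025 = ±1.960
p-value = 0.0004
Decision: reject H₀ at α = 0.05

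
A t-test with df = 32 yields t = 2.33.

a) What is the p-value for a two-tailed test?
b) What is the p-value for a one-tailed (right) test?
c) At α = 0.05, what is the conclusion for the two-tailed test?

Answer: a) 0.0263, b) 0.0131, c) reject H₀

Derivation:
Using t-distribution with df = 32:
a) Two-tailed: p = 2×P(T > 2.33) = 0.0263
b) One-tailed: p = P(T > 2.33) = 0.0131
c) 0.0263 < 0.05, reject H₀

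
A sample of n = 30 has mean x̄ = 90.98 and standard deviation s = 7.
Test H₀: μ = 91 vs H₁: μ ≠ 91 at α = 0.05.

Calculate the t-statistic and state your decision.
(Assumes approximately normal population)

Answer: t = -0.0156, fail to reject H₀

Derivation:
df = n - 1 = 29
SE = s/√n = 7/√30 = 1.2780
t = (x̄ - μ₀)/SE = (90.98 - 91)/1.2780 = -0.0156
Critical value: t_{0.025,29} = ±2.045
p-value ≈ 0.9877
Decision: fail to reject H₀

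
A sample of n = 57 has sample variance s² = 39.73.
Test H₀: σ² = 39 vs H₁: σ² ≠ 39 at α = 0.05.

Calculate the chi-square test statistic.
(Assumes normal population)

df = n - 1 = 56
χ² = (n-1)s²/σ₀² = 56×39.73/39 = 57.0482
Critical values: χ²_{0.975,56} = 37.212, χ²_{0.025,56} = 78.567
Rejection region: χ² < 37.212 or χ² > 78.567
Decision: fail to reject H₀

Answer: χ² = 57.0482, fail to reject H₀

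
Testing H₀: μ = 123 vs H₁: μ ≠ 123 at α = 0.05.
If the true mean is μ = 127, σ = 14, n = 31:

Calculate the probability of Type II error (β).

SE = σ/√n = 14/√31 = 2.5145
Critical values: μ₀ ± z_0.025×SE = 123 ± 1.960×2.5145
Acceptance region: (118.0716, 127.9284)
Under H₁ (μ = 127): z_high = (127.9284 - 127)/2.5145 = 0.3692, z_low = (118.0716 - 127)/2.5145 = -3.5508
β = P(not reject | H₁) = Φ(0.3692) - Φ(-3.5508) ≈ 0.6438

Answer: β ≈ 0.6438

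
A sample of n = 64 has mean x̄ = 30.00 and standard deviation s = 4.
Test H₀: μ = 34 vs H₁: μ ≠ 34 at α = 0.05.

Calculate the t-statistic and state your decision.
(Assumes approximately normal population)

Answer: t = -8.0000, reject H₀

Derivation:
df = n - 1 = 63
SE = s/√n = 4/√64 = 0.5000
t = (x̄ - μ₀)/SE = (30.00 - 34)/0.5000 = -8.0000
Critical value: t_{0.025,63} = ±1.998
p-value < 0.0001
Decision: reject H₀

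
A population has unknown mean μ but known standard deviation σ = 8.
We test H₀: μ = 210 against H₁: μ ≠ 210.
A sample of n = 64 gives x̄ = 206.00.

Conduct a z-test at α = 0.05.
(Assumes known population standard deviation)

Standard error: SE = σ/√n = 8/√64 = 1.0000
z-statistic: z = (x̄ - μ₀)/SE = (206.00 - 210)/1.0000 = -4.0000
Critical value: ±1.960
p-value = 0.0001
Decision: reject H₀

Answer: z = -4.0000, reject H₀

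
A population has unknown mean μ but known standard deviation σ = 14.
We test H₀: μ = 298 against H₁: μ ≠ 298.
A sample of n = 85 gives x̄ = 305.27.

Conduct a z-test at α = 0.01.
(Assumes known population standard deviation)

Answer: z = 4.7876, reject H₀

Derivation:
Standard error: SE = σ/√n = 14/√85 = 1.5185
z-statistic: z = (x̄ - μ₀)/SE = (305.27 - 298)/1.5185 = 4.7876
Critical value: ±2.576
p-value < 0.0001
Decision: reject H₀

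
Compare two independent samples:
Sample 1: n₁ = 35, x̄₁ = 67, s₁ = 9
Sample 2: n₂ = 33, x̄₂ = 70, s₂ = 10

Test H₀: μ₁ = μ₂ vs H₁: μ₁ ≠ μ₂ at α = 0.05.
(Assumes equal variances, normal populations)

Answer: t = -1.3017, fail to reject H₀

Derivation:
Pooled variance: s²_p = [34×9² + 32×10²]/(66) = 90.2121
s_p = 9.4980
SE = s_p×√(1/n₁ + 1/n₂) = 9.4980×√(1/35 + 1/33) = 2.3046
t = (x̄₁ - x̄₂)/SE = (67 - 70)/2.3046 = -1.3017
df = 66, t-critical = ±1.997
Decision: fail to reject H₀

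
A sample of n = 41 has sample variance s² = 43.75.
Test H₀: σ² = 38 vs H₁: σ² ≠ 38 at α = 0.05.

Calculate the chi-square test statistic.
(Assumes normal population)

Answer: χ² = 46.0526, fail to reject H₀

Derivation:
df = n - 1 = 40
χ² = (n-1)s²/σ₀² = 40×43.75/38 = 46.0526
Critical values: χ²_{0.975,40} = 24.433, χ²_{0.025,40} = 59.342
Rejection region: χ² < 24.433 or χ² > 59.342
Decision: fail to reject H₀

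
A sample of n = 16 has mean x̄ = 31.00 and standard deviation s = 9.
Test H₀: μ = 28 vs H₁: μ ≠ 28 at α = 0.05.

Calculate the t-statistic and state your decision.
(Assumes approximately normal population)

Answer: t = 1.3333, fail to reject H₀

Derivation:
df = n - 1 = 15
SE = s/√n = 9/√16 = 2.2500
t = (x̄ - μ₀)/SE = (31.00 - 28)/2.2500 = 1.3333
Critical value: t_{0.025,15} = ±2.131
p-value ≈ 0.2023
Decision: fail to reject H₀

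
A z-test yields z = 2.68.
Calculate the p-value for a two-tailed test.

Answer: p-value ≈ 0.0074

Derivation:
For z = 2.68:
p = 2×P(Z > |2.68|) = 2×(1 - Φ(2.68)) = 0.0074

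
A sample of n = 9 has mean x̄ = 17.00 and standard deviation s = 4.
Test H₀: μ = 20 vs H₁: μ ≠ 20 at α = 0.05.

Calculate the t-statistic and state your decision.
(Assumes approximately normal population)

df = n - 1 = 8
SE = s/√n = 4/√9 = 1.3333
t = (x̄ - μ₀)/SE = (17.00 - 20)/1.3333 = -2.2501
Critical value: t_{0.025,8} = ±2.306
p-value ≈ 0.0546
Decision: fail to reject H₀

Answer: t = -2.2501, fail to reject H₀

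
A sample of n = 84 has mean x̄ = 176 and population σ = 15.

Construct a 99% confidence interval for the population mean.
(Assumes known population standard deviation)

Answer: (171.7841, 180.2159)

Derivation:
Confidence level: 99%, α = 0.01
z_0.005 = 2.576
SE = σ/√n = 15/√84 = 1.6366
Margin of error = 2.576 × 1.6366 = 4.2159
CI: x̄ ± margin = 176 ± 4.2159
CI: (171.7841, 180.2159)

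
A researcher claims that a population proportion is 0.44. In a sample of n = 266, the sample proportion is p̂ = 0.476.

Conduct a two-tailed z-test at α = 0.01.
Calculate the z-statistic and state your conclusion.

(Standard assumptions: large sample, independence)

Answer: z = 1.1828, fail to reject H₀

Derivation:
H₀: p = 0.44, H₁: p ≠ 0.44
Standard error: SE = √(p₀(1-p₀)/n) = √(0.44×0.56/266) = 0.030435
z-statistic: z = (p̂ - p₀)/SE = (0.476 - 0.44)/0.030435 = 1.1828
Critical value: z_0.005 = ±2.576
p-value = 0.2369
Decision: fail to reject H₀ at α = 0.01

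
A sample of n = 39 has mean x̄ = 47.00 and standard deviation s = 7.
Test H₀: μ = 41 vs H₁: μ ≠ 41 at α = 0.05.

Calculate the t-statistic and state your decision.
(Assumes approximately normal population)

df = n - 1 = 38
SE = s/√n = 7/√39 = 1.1209
t = (x̄ - μ₀)/SE = (47.00 - 41)/1.1209 = 5.3528
Critical value: t_{0.025,38} = ±2.024
p-value < 0.0001
Decision: reject H₀

Answer: t = 5.3528, reject H₀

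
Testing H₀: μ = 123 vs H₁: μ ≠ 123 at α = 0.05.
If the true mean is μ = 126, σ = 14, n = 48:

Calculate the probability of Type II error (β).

SE = σ/√n = 14/√48 = 2.0207
Critical values: μ₀ ± z_0.025×SE = 123 ± 1.960×2.0207
Acceptance region: (119.0394, 126.9606)
Under H₁ (μ = 126): z_high = (126.9606 - 126)/2.0207 = 0.4754, z_low = (119.0394 - 126)/2.0207 = -3.4446
β = P(not reject | H₁) = Φ(0.4754) - Φ(-3.4446) ≈ 0.6825

Answer: β ≈ 0.6825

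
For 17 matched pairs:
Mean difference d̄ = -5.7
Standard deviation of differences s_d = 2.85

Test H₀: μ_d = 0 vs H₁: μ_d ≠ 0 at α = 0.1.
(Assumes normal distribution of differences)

Answer: t = -8.2465, reject H₀

Derivation:
df = n - 1 = 16
SE = s_d/√n = 2.85/√17 = 0.6912
t = d̄/SE = -5.7/0.6912 = -8.2465
Critical value: t_{0.05,16} = ±1.746
p-value < 0.0001
Decision: reject H₀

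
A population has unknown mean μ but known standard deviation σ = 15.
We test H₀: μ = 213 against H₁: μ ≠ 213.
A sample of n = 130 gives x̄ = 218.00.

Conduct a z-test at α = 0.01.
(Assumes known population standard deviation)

Answer: z = 3.8005, reject H₀

Derivation:
Standard error: SE = σ/√n = 15/√130 = 1.3156
z-statistic: z = (x̄ - μ₀)/SE = (218.00 - 213)/1.3156 = 3.8005
Critical value: ±2.576
p-value = 0.0001
Decision: reject H₀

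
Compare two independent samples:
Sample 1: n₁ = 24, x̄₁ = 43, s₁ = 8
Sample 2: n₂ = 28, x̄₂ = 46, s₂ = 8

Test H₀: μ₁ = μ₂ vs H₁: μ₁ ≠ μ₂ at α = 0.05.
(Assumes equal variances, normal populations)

Answer: t = -1.3481, fail to reject H₀

Derivation:
Pooled variance: s²_p = [23×8² + 27×8²]/(50) = 64.0000
s_p = 8.0000
SE = s_p×√(1/n₁ + 1/n₂) = 8.0000×√(1/24 + 1/28) = 2.2254
t = (x̄₁ - x̄₂)/SE = (43 - 46)/2.2254 = -1.3481
df = 50, t-critical = ±2.009
Decision: fail to reject H₀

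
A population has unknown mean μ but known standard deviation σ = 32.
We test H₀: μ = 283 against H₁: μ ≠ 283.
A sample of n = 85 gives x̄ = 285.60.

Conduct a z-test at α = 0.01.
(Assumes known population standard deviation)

Answer: z = 0.7491, fail to reject H₀

Derivation:
Standard error: SE = σ/√n = 32/√85 = 3.4709
z-statistic: z = (x̄ - μ₀)/SE = (285.60 - 283)/3.4709 = 0.7491
Critical value: ±2.576
p-value = 0.4538
Decision: fail to reject H₀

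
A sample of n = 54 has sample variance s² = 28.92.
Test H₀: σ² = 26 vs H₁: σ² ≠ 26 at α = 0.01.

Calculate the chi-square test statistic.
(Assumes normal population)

Answer: χ² = 58.9523, fail to reject H₀

Derivation:
df = n - 1 = 53
χ² = (n-1)s²/σ₀² = 53×28.92/26 = 58.9523
Critical values: χ²_{0.995,53} = 30.230, χ²_{0.005,53} = 83.253
Rejection region: χ² < 30.230 or χ² > 83.253
Decision: fail to reject H₀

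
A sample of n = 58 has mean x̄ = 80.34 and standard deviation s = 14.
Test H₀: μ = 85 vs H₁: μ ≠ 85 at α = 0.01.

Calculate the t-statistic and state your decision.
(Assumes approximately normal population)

Answer: t = -2.5350, fail to reject H₀

Derivation:
df = n - 1 = 57
SE = s/√n = 14/√58 = 1.8383
t = (x̄ - μ₀)/SE = (80.34 - 85)/1.8383 = -2.5350
Critical value: t_{0.005,57} = ±2.665
p-value ≈ 0.0140
Decision: fail to reject H₀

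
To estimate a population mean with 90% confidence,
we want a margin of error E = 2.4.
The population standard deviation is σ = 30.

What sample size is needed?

z_0.05 = 1.645
n = (z×σ/E)² = (1.645×30/2.4)²
n = 422.8164
Round up: n = 423

Answer: n = 423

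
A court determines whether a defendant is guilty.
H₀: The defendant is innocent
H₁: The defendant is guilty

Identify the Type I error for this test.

Answer: Convicting an innocent person

Derivation:
Type I error: rejecting H₀ when it is actually true (false positive).
Type II error: failing to reject H₀ when H₁ is actually true (false negative).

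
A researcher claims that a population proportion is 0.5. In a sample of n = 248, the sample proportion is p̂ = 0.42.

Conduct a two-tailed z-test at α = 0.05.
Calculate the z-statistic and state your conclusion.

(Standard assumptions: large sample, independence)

H₀: p = 0.5, H₁: p ≠ 0.5
Standard error: SE = √(p₀(1-p₀)/n) = √(0.5×0.5/248) = 0.031750
z-statistic: z = (p̂ - p₀)/SE = (0.42 - 0.5)/0.031750 = -2.5197
Critical value: z_0.025 = ±1.960
p-value = 0.0117
Decision: reject H₀ at α = 0.05

Answer: z = -2.5197, reject H₀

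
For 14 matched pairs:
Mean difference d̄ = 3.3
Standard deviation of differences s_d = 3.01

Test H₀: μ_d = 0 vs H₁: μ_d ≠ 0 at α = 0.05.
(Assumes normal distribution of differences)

df = n - 1 = 13
SE = s_d/√n = 3.01/√14 = 0.8045
t = d̄/SE = 3.3/0.8045 = 4.1019
Critical value: t_{0.025,13} = ±2.160
p-value ≈ 0.0012
Decision: reject H₀

Answer: t = 4.1019, reject H₀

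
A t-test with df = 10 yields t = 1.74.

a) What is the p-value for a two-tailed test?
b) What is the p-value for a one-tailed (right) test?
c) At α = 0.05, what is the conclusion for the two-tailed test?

Using t-distribution with df = 10:
a) Two-tailed: p = 2×P(T > 1.74) = 0.1125
b) One-tailed: p = P(T > 1.74) = 0.0562
c) 0.1125 ≥ 0.05, fail to reject H₀

Answer: a) 0.1125, b) 0.0562, c) fail to reject H₀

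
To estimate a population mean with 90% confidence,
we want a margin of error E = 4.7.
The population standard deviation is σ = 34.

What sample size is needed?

z_0.05 = 1.645
n = (z×σ/E)² = (1.645×34/4.7)²
n = 141.6100
Round up: n = 142

Answer: n = 142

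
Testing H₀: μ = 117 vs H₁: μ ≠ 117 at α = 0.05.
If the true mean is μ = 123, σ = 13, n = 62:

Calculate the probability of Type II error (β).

SE = σ/√n = 13/√62 = 1.6510
Critical values: μ₀ ± z_0.025×SE = 117 ± 1.960×1.6510
Acceptance region: (113.7640, 120.2360)
Under H₁ (μ = 123): z_high = (120.2360 - 123)/1.6510 = -1.6741, z_low = (113.7640 - 123)/1.6510 = -5.5942
β = P(not reject | H₁) = Φ(-1.6741) - Φ(-5.5942) ≈ 0.0471

Answer: β ≈ 0.0471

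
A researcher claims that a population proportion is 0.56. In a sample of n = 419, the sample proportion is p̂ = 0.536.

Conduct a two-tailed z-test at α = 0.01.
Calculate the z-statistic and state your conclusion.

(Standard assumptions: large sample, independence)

H₀: p = 0.56, H₁: p ≠ 0.56
Standard error: SE = √(p₀(1-p₀)/n) = √(0.56×0.44/419) = 0.024250
z-statistic: z = (p̂ - p₀)/SE = (0.536 - 0.56)/0.024250 = -0.9897
Critical value: z_0.005 = ±2.576
p-value = 0.3223
Decision: fail to reject H₀ at α = 0.01

Answer: z = -0.9897, fail to reject H₀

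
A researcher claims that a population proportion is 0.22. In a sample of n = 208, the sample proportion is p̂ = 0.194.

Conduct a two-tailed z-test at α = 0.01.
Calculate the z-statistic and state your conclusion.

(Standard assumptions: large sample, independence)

Answer: z = -0.9052, fail to reject H₀

Derivation:
H₀: p = 0.22, H₁: p ≠ 0.22
Standard error: SE = √(p₀(1-p₀)/n) = √(0.22×0.78/208) = 0.028723
z-statistic: z = (p̂ - p₀)/SE = (0.194 - 0.22)/0.028723 = -0.9052
Critical value: z_0.005 = ±2.576
p-value = 0.3654
Decision: fail to reject H₀ at α = 0.01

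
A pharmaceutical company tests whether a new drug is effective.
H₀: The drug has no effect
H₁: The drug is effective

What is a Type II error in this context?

Answer: Failing to detect the drug's effect when it actually works

Derivation:
Type I error (α): Rejecting H₀ when H₀ is true
Type II error (β): Failing to reject H₀ when H₁ is true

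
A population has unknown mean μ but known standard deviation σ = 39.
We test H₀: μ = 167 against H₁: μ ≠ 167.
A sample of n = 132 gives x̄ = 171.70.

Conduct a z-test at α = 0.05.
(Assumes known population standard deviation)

Standard error: SE = σ/√n = 39/√132 = 3.3945
z-statistic: z = (x̄ - μ₀)/SE = (171.70 - 167)/3.3945 = 1.3846
Critical value: ±1.960
p-value = 0.1662
Decision: fail to reject H₀

Answer: z = 1.3846, fail to reject H₀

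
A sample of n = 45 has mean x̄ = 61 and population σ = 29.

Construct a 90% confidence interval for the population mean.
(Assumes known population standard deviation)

Confidence level: 90%, α = 0.1
z_0.05 = 1.645
SE = σ/√n = 29/√45 = 4.3231
Margin of error = 1.645 × 4.3231 = 7.1115
CI: x̄ ± margin = 61 ± 7.1115
CI: (53.8885, 68.1115)

Answer: (53.8885, 68.1115)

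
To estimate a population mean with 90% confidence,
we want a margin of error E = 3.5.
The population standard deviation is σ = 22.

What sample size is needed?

z_0.05 = 1.645
n = (z×σ/E)² = (1.645×22/3.5)²
n = 106.9156
Round up: n = 107

Answer: n = 107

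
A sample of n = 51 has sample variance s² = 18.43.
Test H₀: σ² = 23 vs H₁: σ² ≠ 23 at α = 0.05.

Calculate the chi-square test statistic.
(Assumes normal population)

df = n - 1 = 50
χ² = (n-1)s²/σ₀² = 50×18.43/23 = 40.0652
Critical values: χ²_{0.975,50} = 32.357, χ²_{0.025,50} = 71.420
Rejection region: χ² < 32.357 or χ² > 71.420
Decision: fail to reject H₀

Answer: χ² = 40.0652, fail to reject H₀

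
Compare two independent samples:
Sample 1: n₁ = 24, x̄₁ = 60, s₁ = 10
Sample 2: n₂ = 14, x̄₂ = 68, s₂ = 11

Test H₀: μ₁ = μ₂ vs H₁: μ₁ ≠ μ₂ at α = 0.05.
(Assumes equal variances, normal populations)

Pooled variance: s²_p = [23×10² + 13×11²]/(36) = 107.5833
s_p = 10.3722
SE = s_p×√(1/n₁ + 1/n₂) = 10.3722×√(1/24 + 1/14) = 3.4881
t = (x̄₁ - x̄₂)/SE = (60 - 68)/3.4881 = -2.2935
df = 36, t-critical = ±2.028
Decision: reject H₀

Answer: t = -2.2935, reject H₀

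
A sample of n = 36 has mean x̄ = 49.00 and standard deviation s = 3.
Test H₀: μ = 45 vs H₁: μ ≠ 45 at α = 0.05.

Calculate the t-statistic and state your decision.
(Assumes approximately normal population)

df = n - 1 = 35
SE = s/√n = 3/√36 = 0.5000
t = (x̄ - μ₀)/SE = (49.00 - 45)/0.5000 = 8.0000
Critical value: t_{0.025,35} = ±2.030
p-value < 0.0001
Decision: reject H₀

Answer: t = 8.0000, reject H₀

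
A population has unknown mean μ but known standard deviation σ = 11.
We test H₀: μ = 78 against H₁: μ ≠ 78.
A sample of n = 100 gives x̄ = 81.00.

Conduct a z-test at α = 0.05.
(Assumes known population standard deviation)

Standard error: SE = σ/√n = 11/√100 = 1.1000
z-statistic: z = (x̄ - μ₀)/SE = (81.00 - 78)/1.1000 = 2.7273
Critical value: ±1.960
p-value = 0.0064
Decision: reject H₀

Answer: z = 2.7273, reject H₀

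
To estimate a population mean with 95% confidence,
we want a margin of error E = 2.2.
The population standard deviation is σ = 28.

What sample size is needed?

Answer: n = 623

Derivation:
z_0.025 = 1.960
n = (z×σ/E)² = (1.960×28/2.2)²
n = 622.2757
Round up: n = 623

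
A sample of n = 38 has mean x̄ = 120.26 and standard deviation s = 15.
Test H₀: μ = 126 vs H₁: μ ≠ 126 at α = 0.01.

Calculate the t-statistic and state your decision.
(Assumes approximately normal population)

df = n - 1 = 37
SE = s/√n = 15/√38 = 2.4333
t = (x̄ - μ₀)/SE = (120.26 - 126)/2.4333 = -2.3589
Critical value: t_{0.005,37} = ±2.715
p-value ≈ 0.0237
Decision: fail to reject H₀

Answer: t = -2.3589, fail to reject H₀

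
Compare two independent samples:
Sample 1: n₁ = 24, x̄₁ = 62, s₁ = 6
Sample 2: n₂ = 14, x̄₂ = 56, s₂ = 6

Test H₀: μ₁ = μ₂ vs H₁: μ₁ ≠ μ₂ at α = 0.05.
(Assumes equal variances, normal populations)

Pooled variance: s²_p = [23×6² + 13×6²]/(36) = 36.0000
s_p = 6.0000
SE = s_p×√(1/n₁ + 1/n₂) = 6.0000×√(1/24 + 1/14) = 2.0178
t = (x̄₁ - x̄₂)/SE = (62 - 56)/2.0178 = 2.9735
df = 36, t-critical = ±2.028
Decision: reject H₀

Answer: t = 2.9735, reject H₀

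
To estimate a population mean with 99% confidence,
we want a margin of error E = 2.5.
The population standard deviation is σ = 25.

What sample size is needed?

z_0.005 = 2.576
n = (z×σ/E)² = (2.576×25/2.5)²
n = 663.5776
Round up: n = 664

Answer: n = 664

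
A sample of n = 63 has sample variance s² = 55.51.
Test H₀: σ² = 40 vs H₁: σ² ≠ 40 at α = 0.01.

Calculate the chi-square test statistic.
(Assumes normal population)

df = n - 1 = 62
χ² = (n-1)s²/σ₀² = 62×55.51/40 = 86.0405
Critical values: χ²_{0.995,62} = 37.068, χ²_{0.005,62} = 94.419
Rejection region: χ² < 37.068 or χ² > 94.419
Decision: fail to reject H₀

Answer: χ² = 86.0405, fail to reject H₀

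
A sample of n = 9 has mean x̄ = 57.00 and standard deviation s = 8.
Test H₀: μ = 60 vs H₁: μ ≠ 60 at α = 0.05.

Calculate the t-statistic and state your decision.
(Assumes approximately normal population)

Answer: t = -1.1250, fail to reject H₀

Derivation:
df = n - 1 = 8
SE = s/√n = 8/√9 = 2.6667
t = (x̄ - μ₀)/SE = (57.00 - 60)/2.6667 = -1.1250
Critical value: t_{0.025,8} = ±2.306
p-value ≈ 0.2932
Decision: fail to reject H₀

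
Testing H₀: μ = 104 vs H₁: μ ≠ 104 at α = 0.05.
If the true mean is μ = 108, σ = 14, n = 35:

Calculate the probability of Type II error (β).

Answer: β ≈ 0.6062

Derivation:
SE = σ/√n = 14/√35 = 2.3664
Critical values: μ₀ ± z_0.025×SE = 104 ± 1.960×2.3664
Acceptance region: (99.3619, 108.6381)
Under H₁ (μ = 108): z_high = (108.6381 - 108)/2.3664 = 0.2697, z_low = (99.3619 - 108)/2.3664 = -3.6503
β = P(not reject | H₁) = Φ(0.2697) - Φ(-3.6503) ≈ 0.6062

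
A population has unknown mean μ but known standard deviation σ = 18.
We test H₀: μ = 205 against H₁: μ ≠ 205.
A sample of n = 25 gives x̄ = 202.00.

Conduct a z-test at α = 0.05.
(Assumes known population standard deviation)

Standard error: SE = σ/√n = 18/√25 = 3.6000
z-statistic: z = (x̄ - μ₀)/SE = (202.00 - 205)/3.6000 = -0.8333
Critical value: ±1.960
p-value = 0.4047
Decision: fail to reject H₀

Answer: z = -0.8333, fail to reject H₀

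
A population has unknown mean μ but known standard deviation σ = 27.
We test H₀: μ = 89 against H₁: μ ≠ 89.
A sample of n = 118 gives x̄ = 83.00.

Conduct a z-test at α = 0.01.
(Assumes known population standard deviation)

Standard error: SE = σ/√n = 27/√118 = 2.4856
z-statistic: z = (x̄ - μ₀)/SE = (83.00 - 89)/2.4856 = -2.4139
Critical value: ±2.576
p-value = 0.0158
Decision: fail to reject H₀

Answer: z = -2.4139, fail to reject H₀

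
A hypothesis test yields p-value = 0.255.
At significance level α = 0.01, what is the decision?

Compare p-value to α:
0.255 ≥ 0.01
Decision: fail to reject H₀

Answer: fail to reject H₀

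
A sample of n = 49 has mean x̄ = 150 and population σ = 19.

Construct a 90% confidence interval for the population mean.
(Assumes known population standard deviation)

Answer: (145.5350, 154.4650)

Derivation:
Confidence level: 90%, α = 0.1
z_0.05 = 1.645
SE = σ/√n = 19/√49 = 2.7143
Margin of error = 1.645 × 2.7143 = 4.4650
CI: x̄ ± margin = 150 ± 4.4650
CI: (145.5350, 154.4650)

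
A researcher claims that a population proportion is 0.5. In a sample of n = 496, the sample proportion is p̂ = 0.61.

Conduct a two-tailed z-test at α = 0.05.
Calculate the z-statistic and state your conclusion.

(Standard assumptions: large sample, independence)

H₀: p = 0.5, H₁: p ≠ 0.5
Standard error: SE = √(p₀(1-p₀)/n) = √(0.5×0.5/496) = 0.022451
z-statistic: z = (p̂ - p₀)/SE = (0.61 - 0.5)/0.022451 = 4.8996
Critical value: z_0.025 = ±1.960
p-value < 0.0001
Decision: reject H₀ at α = 0.05

Answer: z = 4.8996, reject H₀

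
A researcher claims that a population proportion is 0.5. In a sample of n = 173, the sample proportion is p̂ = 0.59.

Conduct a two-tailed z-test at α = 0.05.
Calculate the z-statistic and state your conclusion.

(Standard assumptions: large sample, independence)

Answer: z = 2.3675, reject H₀

Derivation:
H₀: p = 0.5, H₁: p ≠ 0.5
Standard error: SE = √(p₀(1-p₀)/n) = √(0.5×0.5/173) = 0.038014
z-statistic: z = (p̂ - p₀)/SE = (0.59 - 0.5)/0.038014 = 2.3675
Critical value: z_0.025 = ±1.960
p-value = 0.0179
Decision: reject H₀ at α = 0.05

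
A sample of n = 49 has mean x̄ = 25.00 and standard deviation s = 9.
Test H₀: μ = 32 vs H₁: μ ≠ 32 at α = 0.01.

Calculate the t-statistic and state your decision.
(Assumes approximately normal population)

df = n - 1 = 48
SE = s/√n = 9/√49 = 1.2857
t = (x̄ - μ₀)/SE = (25.00 - 32)/1.2857 = -5.4445
Critical value: t_{0.005,48} = ±2.682
p-value < 0.0001
Decision: reject H₀

Answer: t = -5.4445, reject H₀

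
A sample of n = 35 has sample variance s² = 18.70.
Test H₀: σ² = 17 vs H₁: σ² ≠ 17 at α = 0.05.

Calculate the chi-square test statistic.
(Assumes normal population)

df = n - 1 = 34
χ² = (n-1)s²/σ₀² = 34×18.70/17 = 37.4000
Critical values: χ²_{0.975,34} = 19.806, χ²_{0.025,34} = 51.966
Rejection region: χ² < 19.806 or χ² > 51.966
Decision: fail to reject H₀

Answer: χ² = 37.4000, fail to reject H₀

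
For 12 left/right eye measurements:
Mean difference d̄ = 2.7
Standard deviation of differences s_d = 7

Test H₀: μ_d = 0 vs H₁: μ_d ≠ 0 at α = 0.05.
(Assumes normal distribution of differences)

df = n - 1 = 11
SE = s_d/√n = 7/√12 = 2.0207
t = d̄/SE = 2.7/2.0207 = 1.3362
Critical value: t_{0.025,11} = ±2.201
p-value ≈ 0.2085
Decision: fail to reject H₀

Answer: t = 1.3362, fail to reject H₀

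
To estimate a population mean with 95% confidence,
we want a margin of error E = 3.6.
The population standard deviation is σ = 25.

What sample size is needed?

Answer: n = 186

Derivation:
z_0.025 = 1.960
n = (z×σ/E)² = (1.960×25/3.6)²
n = 185.2623
Round up: n = 186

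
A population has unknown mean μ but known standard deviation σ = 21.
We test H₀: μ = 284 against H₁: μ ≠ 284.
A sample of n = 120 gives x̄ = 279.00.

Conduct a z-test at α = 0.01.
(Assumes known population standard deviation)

Answer: z = -2.6082, reject H₀

Derivation:
Standard error: SE = σ/√n = 21/√120 = 1.9170
z-statistic: z = (x̄ - μ₀)/SE = (279.00 - 284)/1.9170 = -2.6082
Critical value: ±2.576
p-value = 0.0091
Decision: reject H₀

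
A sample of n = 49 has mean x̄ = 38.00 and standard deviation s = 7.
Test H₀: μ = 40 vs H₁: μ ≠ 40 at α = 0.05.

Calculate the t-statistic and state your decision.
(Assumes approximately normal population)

df = n - 1 = 48
SE = s/√n = 7/√49 = 1.0000
t = (x̄ - μ₀)/SE = (38.00 - 40)/1.0000 = -2.0000
Critical value: t_{0.025,48} = ±2.011
p-value ≈ 0.0512
Decision: fail to reject H₀

Answer: t = -2.0000, fail to reject H₀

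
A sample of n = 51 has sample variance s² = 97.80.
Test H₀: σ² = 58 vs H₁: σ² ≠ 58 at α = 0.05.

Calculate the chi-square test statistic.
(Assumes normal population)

df = n - 1 = 50
χ² = (n-1)s²/σ₀² = 50×97.80/58 = 84.3103
Critical values: χ²_{0.975,50} = 32.357, χ²_{0.025,50} = 71.420
Rejection region: χ² < 32.357 or χ² > 71.420
Decision: reject H₀

Answer: χ² = 84.3103, reject H₀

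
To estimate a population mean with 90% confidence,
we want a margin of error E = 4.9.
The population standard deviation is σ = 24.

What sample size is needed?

z_0.05 = 1.645
n = (z×σ/E)² = (1.645×24/4.9)²
n = 64.9176
Round up: n = 65

Answer: n = 65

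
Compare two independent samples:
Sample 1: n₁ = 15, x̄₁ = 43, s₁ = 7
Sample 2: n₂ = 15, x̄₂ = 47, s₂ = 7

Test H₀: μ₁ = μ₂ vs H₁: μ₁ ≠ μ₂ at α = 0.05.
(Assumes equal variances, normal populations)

Answer: t = -1.5649, fail to reject H₀

Derivation:
Pooled variance: s²_p = [14×7² + 14×7²]/(28) = 49.0000
s_p = 7.0000
SE = s_p×√(1/n₁ + 1/n₂) = 7.0000×√(1/15 + 1/15) = 2.5560
t = (x̄₁ - x̄₂)/SE = (43 - 47)/2.5560 = -1.5649
df = 28, t-critical = ±2.048
Decision: fail to reject H₀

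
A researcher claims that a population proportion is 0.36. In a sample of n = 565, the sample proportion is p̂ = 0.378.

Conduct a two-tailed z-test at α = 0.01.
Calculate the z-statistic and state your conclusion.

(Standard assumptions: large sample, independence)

H₀: p = 0.36, H₁: p ≠ 0.36
Standard error: SE = √(p₀(1-p₀)/n) = √(0.36×0.64/565) = 0.020194
z-statistic: z = (p̂ - p₀)/SE = (0.378 - 0.36)/0.020194 = 0.8914
Critical value: z_0.005 = ±2.576
p-value = 0.3727
Decision: fail to reject H₀ at α = 0.01

Answer: z = 0.8914, fail to reject H₀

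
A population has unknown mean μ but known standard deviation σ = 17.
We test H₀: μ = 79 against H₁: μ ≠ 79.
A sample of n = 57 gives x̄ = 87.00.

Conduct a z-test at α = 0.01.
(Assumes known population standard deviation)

Standard error: SE = σ/√n = 17/√57 = 2.2517
z-statistic: z = (x̄ - μ₀)/SE = (87.00 - 79)/2.2517 = 3.5529
Critical value: ±2.576
p-value = 0.0004
Decision: reject H₀

Answer: z = 3.5529, reject H₀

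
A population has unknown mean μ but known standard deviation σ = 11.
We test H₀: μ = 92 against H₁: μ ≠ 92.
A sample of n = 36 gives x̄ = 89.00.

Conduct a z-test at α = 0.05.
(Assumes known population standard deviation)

Standard error: SE = σ/√n = 11/√36 = 1.8333
z-statistic: z = (x̄ - μ₀)/SE = (89.00 - 92)/1.8333 = -1.6364
Critical value: ±1.960
p-value = 0.1018
Decision: fail to reject H₀

Answer: z = -1.6364, fail to reject H₀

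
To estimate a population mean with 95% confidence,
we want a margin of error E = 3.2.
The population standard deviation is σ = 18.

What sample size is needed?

Answer: n = 122

Derivation:
z_0.025 = 1.960
n = (z×σ/E)² = (1.960×18/3.2)²
n = 121.5506
Round up: n = 122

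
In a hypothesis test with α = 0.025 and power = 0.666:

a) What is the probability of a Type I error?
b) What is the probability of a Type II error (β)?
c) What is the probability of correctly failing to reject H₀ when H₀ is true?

Answer: a) 0.025, b) 0.334, c) 0.975

Derivation:
a) Type I error probability = α = 0.025
b) Power = P(reject H₀ | H₁ true) = 1 - β = 0.666, so Type II error probability = β = 1 - Power = 0.334
c) P(fail to reject H₀ | H₀ true) = 1 - α = 0.975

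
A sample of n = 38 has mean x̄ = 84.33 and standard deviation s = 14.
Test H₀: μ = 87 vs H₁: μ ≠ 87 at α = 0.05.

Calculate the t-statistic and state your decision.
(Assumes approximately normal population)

Answer: t = -1.1756, fail to reject H₀

Derivation:
df = n - 1 = 37
SE = s/√n = 14/√38 = 2.2711
t = (x̄ - μ₀)/SE = (84.33 - 87)/2.2711 = -1.1756
Critical value: t_{0.025,37} = ±2.026
p-value ≈ 0.2473
Decision: fail to reject H₀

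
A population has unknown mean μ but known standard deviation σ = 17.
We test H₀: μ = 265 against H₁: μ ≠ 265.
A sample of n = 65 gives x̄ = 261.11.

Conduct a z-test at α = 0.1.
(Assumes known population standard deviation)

Standard error: SE = σ/√n = 17/√65 = 2.1086
z-statistic: z = (x̄ - μ₀)/SE = (261.11 - 265)/2.1086 = -1.8448
Critical value: ±1.645
p-value = 0.0651
Decision: reject H₀

Answer: z = -1.8448, reject H₀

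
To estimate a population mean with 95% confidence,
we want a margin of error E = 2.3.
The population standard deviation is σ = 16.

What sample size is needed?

z_0.025 = 1.960
n = (z×σ/E)² = (1.960×16/2.3)²
n = 185.9073
Round up: n = 186

Answer: n = 186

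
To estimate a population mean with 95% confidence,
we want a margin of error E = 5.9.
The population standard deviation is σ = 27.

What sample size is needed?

z_0.025 = 1.960
n = (z×σ/E)² = (1.960×27/5.9)²
n = 80.4518
Round up: n = 81

Answer: n = 81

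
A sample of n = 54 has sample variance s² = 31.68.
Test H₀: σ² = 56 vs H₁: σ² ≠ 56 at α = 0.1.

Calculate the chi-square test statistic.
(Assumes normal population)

df = n - 1 = 53
χ² = (n-1)s²/σ₀² = 53×31.68/56 = 29.9829
Critical values: χ²_{0.95,53} = 37.276, χ²_{0.05,53} = 70.993
Rejection region: χ² < 37.276 or χ² > 70.993
Decision: reject H₀

Answer: χ² = 29.9829, reject H₀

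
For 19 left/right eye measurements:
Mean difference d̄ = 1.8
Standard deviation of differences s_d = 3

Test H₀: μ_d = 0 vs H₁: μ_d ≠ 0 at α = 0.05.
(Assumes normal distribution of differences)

Answer: t = 2.6155, reject H₀

Derivation:
df = n - 1 = 18
SE = s_d/√n = 3/√19 = 0.6882
t = d̄/SE = 1.8/0.6882 = 2.6155
Critical value: t_{0.025,18} = ±2.101
p-value ≈ 0.0175
Decision: reject H₀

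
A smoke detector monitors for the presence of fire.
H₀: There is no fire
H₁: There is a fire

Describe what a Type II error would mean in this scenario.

Type I error (α): Rejecting H₀ when H₀ is true
Type II error (β): Failing to reject H₀ when H₁ is true

Answer: The alarm fails to sound when there actually is a fire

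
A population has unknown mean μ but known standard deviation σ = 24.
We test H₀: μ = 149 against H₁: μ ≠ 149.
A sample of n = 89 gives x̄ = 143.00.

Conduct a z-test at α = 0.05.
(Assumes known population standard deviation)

Standard error: SE = σ/√n = 24/√89 = 2.5440
z-statistic: z = (x̄ - μ₀)/SE = (143.00 - 149)/2.5440 = -2.3585
Critical value: ±1.960
p-value = 0.0183
Decision: reject H₀

Answer: z = -2.3585, reject H₀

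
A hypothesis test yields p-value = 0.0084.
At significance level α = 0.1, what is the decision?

Answer: reject H₀

Derivation:
Compare p-value to α:
0.0084 < 0.1
Decision: reject H₀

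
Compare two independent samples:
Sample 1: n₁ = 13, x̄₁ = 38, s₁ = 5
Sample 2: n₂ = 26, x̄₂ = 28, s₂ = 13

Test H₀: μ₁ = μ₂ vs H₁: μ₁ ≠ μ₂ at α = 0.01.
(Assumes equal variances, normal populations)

Answer: t = 2.6621, fail to reject H₀

Derivation:
Pooled variance: s²_p = [12×5² + 25×13²]/(37) = 122.2973
s_p = 11.0588
SE = s_p×√(1/n₁ + 1/n₂) = 11.0588×√(1/13 + 1/26) = 3.7565
t = (x̄₁ - x̄₂)/SE = (38 - 28)/3.7565 = 2.6621
df = 37, t-critical = ±2.715
Decision: fail to reject H₀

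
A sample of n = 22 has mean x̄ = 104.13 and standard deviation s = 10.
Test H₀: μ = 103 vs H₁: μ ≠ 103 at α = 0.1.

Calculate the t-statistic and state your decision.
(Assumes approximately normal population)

Answer: t = 0.5300, fail to reject H₀

Derivation:
df = n - 1 = 21
SE = s/√n = 10/√22 = 2.1320
t = (x̄ - μ₀)/SE = (104.13 - 103)/2.1320 = 0.5300
Critical value: t_{0.05,21} = ±1.721
p-value ≈ 0.6017
Decision: fail to reject H₀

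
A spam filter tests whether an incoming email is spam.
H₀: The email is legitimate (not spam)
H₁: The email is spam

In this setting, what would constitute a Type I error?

A Type I error (probability α) occurs when we reject a true H₀.
A Type II error (probability β) occurs when we fail to reject a false H₀.

Answer: Marking a legitimate email as spam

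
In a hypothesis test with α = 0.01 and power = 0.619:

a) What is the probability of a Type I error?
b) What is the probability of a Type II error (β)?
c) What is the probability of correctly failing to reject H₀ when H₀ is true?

a) Type I error probability = α = 0.01
b) Power = P(reject H₀ | H₁ true) = 1 - β = 0.619, so Type II error probability = β = 1 - Power = 0.381
c) P(fail to reject H₀ | H₀ true) = 1 - α = 0.99

Answer: a) 0.01, b) 0.381, c) 0.99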